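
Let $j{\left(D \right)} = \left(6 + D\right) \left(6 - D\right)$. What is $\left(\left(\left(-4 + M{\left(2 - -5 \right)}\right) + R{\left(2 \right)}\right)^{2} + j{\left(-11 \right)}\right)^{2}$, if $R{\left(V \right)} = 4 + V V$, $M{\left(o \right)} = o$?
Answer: $1296$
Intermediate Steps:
$R{\left(V \right)} = 4 + V^{2}$
$\left(\left(\left(-4 + M{\left(2 - -5 \right)}\right) + R{\left(2 \right)}\right)^{2} + j{\left(-11 \right)}\right)^{2} = \left(\left(\left(-4 + \left(2 - -5\right)\right) + \left(4 + 2^{2}\right)\right)^{2} + \left(36 - \left(-11\right)^{2}\right)\right)^{2} = \left(\left(\left(-4 + \left(2 + 5\right)\right) + \left(4 + 4\right)\right)^{2} + \left(36 - 121\right)\right)^{2} = \left(\left(\left(-4 + 7\right) + 8\right)^{2} + \left(36 - 121\right)\right)^{2} = \left(\left(3 + 8\right)^{2} - 85\right)^{2} = \left(11^{2} - 85\right)^{2} = \left(121 - 85\right)^{2} = 36^{2} = 1296$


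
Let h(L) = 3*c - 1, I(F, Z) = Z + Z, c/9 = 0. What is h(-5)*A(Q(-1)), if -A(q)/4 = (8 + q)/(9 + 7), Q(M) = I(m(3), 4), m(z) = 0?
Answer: 4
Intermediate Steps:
c = 0 (c = 9*0 = 0)
I(F, Z) = 2*Z
Q(M) = 8 (Q(M) = 2*4 = 8)
A(q) = -2 - q/4 (A(q) = -4*(8 + q)/(9 + 7) = -4*(8 + q)/16 = -4*(1/2 + q/16) = -2 - q/4)
h(L) = -1 (h(L) = 3*0 - 1 = 0 - 1 = -1)
h(-5)*A(Q(-1)) = -(-2 - 1/4*8) = -(-2 - 2) = -1*(-4) = 4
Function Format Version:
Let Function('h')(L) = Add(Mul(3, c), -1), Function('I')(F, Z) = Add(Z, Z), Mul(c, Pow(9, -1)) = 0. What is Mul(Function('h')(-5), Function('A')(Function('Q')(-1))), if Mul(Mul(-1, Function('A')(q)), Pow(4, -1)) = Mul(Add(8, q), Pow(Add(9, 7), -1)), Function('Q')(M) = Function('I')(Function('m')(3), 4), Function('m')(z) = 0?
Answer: 4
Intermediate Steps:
c = 0 (c = Mul(9, 0) = 0)
Function('I')(F, Z) = Mul(2, Z)
Function('Q')(M) = 8 (Function('Q')(M) = Mul(2, 4) = 8)
Function('A')(q) = Add(-2, Mul(Rational(-1, 4), q)) (Function('A')(q) = Mul(-4, Mul(Add(8, q), Pow(Add(9, 7), -1))) = Mul(-4, Mul(Add(8, q), Pow(16, -1))) = Mul(-4, Mul(Add(8, q), Rational(1, 16))) = Mul(-4, Add(Rational(1, 2), Mul(Rational(1, 16), q))) = Add(-2, Mul(Rational(-1, 4), q)))
Function('h')(L) = -1 (Function('h')(L) = Add(Mul(3, 0), -1) = Add(0, -1) = -1)
Mul(Function('h')(-5), Function('A')(Function('Q')(-1))) = Mul(-1, Add(-2, Mul(Rational(-1, 4), 8))) = Mul(-1, Add(-2, -2)) = Mul(-1, -4) = 4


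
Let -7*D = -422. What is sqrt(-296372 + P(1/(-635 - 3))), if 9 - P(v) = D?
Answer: I*sqrt(14524741)/7 ≈ 544.45*I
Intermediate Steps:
D = 422/7 (D = -1/7*(-422) = 422/7 ≈ 60.286)
P(v) = -359/7 (P(v) = 9 - 1*422/7 = 9 - 422/7 = -359/7)
sqrt(-296372 + P(1/(-635 - 3))) = sqrt(-296372 - 359/7) = sqrt(-2074963/7) = I*sqrt(14524741)/7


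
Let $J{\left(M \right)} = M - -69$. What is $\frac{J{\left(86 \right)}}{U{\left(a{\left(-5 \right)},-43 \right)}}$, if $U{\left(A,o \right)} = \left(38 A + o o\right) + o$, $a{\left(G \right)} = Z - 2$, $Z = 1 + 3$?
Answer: $\frac{155}{1882} \approx 0.082359$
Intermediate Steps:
$Z = 4$
$J{\left(M \right)} = 69 + M$ ($J{\left(M \right)} = M + 69 = 69 + M$)
$a{\left(G \right)} = 2$ ($a{\left(G \right)} = 4 - 2 = 2$)
$U{\left(A,o \right)} = o + o^{2} + 38 A$ ($U{\left(A,o \right)} = \left(38 A + o^{2}\right) + o = \left(o^{2} + 38 A\right) + o = o + o^{2} + 38 A$)
$\frac{J{\left(86 \right)}}{U{\left(a{\left(-5 \right)},-43 \right)}} = \frac{69 + 86}{-43 + \left(-43\right)^{2} + 38 \cdot 2} = \frac{155}{-43 + 1849 + 76} = \frac{155}{1882}$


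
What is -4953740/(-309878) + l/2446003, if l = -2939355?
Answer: 5603010726265/378981258817 ≈ 14.784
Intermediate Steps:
-4953740/(-309878) + l/2446003 = -4953740/(-309878) - 2939355/2446003 = -4953740*(-1/309878) - 2939355*1/2446003 = 2476870/154939 - 2939355/2446003 = 5603010726265/378981258817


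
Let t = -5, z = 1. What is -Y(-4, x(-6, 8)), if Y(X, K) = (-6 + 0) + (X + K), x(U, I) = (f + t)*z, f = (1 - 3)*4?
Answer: 23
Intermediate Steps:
f = -8 (f = -2*4 = -8)
x(U, I) = -13 (x(U, I) = (-8 - 5)*1 = -13*1 = -13)
Y(X, K) = -6 + K + X (Y(X, K) = -6 + (K + X) = -6 + K + X)
-Y(-4, x(-6, 8)) = -(-6 - 13 - 4) = -1*(-23) = 23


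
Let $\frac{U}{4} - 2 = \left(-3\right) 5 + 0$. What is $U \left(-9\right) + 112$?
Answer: $580$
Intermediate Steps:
$U = -52$ ($U = 8 + 4 \left(\left(-3\right) 5 + 0\right) = 8 + 4 \left(-15 + 0\right) = 8 + 4 \left(-15\right) = 8 - 60 = -52$)
$U \left(-9\right) + 112 = \left(-52\right) \left(-9\right) + 112 = 468 + 112 = 580$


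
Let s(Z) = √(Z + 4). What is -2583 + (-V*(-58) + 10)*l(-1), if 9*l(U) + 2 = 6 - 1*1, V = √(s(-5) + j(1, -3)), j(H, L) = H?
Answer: -7739/3 + 58*√(1 + I)/3 ≈ -2558.4 + 8.7984*I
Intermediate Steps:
s(Z) = √(4 + Z)
V = √(1 + I) (V = √(√(4 - 5) + 1) = √(√(-1) + 1) = √(I + 1) = √(1 + I) ≈ 1.0987 + 0.45509*I)
l(U) = ⅓ (l(U) = -2/9 + (6 - 1*1)/9 = -2/9 + (6 - 1)/9 = -2/9 + (⅑)*5 = -2/9 + 5/9 = ⅓)
-2583 + (-V*(-58) + 10)*l(-1) = -2583 + (-√(1 + I)*(-58) + 10)*(⅓) = -2583 + (58*√(1 + I) + 10)*(⅓) = -2583 + (10 + 58*√(1 + I))*(⅓) = -2583 + (10/3 + 58*√(1 + I)/3) = -7739/3 + 58*√(1 + I)/3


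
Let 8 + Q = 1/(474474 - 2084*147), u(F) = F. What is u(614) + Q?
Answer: 101884357/168126 ≈ 606.00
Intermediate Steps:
Q = -1345007/168126 (Q = -8 + 1/(474474 - 2084*147) = -8 + 1/(474474 - 306348) = -8 + 1/168126 = -1345007/168126 ≈ -8.0000)
u(614) + Q = 614 - 1345007/168126 = 101884357/168126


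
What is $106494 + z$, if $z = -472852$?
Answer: $-366358$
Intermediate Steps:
$106494 + z = 106494 - 472852 = -366358$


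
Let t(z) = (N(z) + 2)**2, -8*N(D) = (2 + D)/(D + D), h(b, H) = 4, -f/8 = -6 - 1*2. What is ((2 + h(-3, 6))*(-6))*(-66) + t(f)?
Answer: 623836225/262144 ≈ 2379.7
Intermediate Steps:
f = 64 (f = -8*(-6 - 1*2) = -8*(-6 - 2) = -8*(-8) = 64)
N(D) = -(2 + D)/(16*D) (N(D) = -(2 + D)/(8*(D + D)) = -(2 + D)/(8*(2*D)) = -(2 + D)*1/(2*D)/8 = -(2 + D)/(16*D))
t(z) = (2 + (-2 - z)/(16*z))**2 (t(z) = ((-2 - z)/(16*z) + 2)**2 = (2 + (-2 - z)/(16*z))**2)
((2 + h(-3, 6))*(-6))*(-66) + t(f) = ((2 + 4)*(-6))*(-66) + (1/256)*(-2 + 31*64)**2/64**2 = (6*(-6))*(-66) + (1/256)*(1/4096)*(-2 + 1984)**2 = -36*(-66) + (1/256)*(1/4096)*1982**2 = 2376 + (1/256)*(1/4096)*3928324 = 2376 + 982081/262144 = 623836225/262144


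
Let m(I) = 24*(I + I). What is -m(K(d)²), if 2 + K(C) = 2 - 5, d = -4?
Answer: -1200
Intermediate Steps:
K(C) = -5 (K(C) = -2 + (2 - 5) = -2 - 3 = -5)
m(I) = 48*I (m(I) = 24*(2*I) = 48*I)
-m(K(d)²) = -48*(-5)² = -48*25 = -1*1200 = -1200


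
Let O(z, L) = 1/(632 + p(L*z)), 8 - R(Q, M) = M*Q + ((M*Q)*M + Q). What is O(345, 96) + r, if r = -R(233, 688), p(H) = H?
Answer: 3727897633113/33752 ≈ 1.1045e+8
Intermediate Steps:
R(Q, M) = 8 - Q - M*Q - Q*M² (R(Q, M) = 8 - (M*Q + ((M*Q)*M + Q)) = 8 - (M*Q + (Q*M² + Q)) = 8 - (M*Q + (Q + Q*M²)) = 8 - (Q + M*Q + Q*M²) = 8 + (-Q - M*Q - Q*M²) = 8 - Q - M*Q - Q*M²)
O(z, L) = 1/(632 + L*z)
r = 110449681 (r = -(8 - 1*233 - 1*688*233 - 1*233*688²) = -(8 - 233 - 160304 - 1*233*473344) = -(8 - 233 - 160304 - 110289152) = -1*(-110449681) = 110449681)
O(345, 96) + r = 1/(632 + 96*345) + 110449681 = 1/(632 + 33120) + 110449681 = 1/33752 + 110449681 = 3727897633113/33752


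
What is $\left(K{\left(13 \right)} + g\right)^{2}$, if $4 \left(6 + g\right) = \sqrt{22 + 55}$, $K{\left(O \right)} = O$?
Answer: $\frac{\left(28 + \sqrt{77}\right)^{2}}{16} \approx 84.525$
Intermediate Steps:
$g = -6 + \frac{\sqrt{77}}{4}$ ($g = -6 + \frac{\sqrt{22 + 55}}{4} = -6 + \frac{\sqrt{77}}{4} \approx -3.8063$)
$\left(K{\left(13 \right)} + g\right)^{2} = \left(13 - \left(6 - \frac{\sqrt{77}}{4}\right)\right)^{2} = \left(7 + \frac{\sqrt{77}}{4}\right)^{2}$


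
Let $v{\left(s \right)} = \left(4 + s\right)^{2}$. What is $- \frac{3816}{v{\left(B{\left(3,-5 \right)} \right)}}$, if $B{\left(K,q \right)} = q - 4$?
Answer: $- \frac{3816}{25} \approx -152.64$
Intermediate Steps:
$B{\left(K,q \right)} = -4 + q$
$- \frac{3816}{v{\left(B{\left(3,-5 \right)} \right)}} = - \frac{3816}{\left(4 - 9\right)^{2}} = - \frac{3816}{\left(-5\right)^{2}} = - \frac{3816}{25}$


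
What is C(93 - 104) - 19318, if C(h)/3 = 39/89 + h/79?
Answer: -135818552/7031 ≈ -19317.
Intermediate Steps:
C(h) = 117/89 + 3*h/79 (C(h) = 3*(39/89 + h/79) = 117/89 + 3*h/79)
C(93 - 104) - 19318 = (117/89 + 3*(93 - 104)/79) - 19318 = (117/89 + (3/79)*(-11)) - 19318 = (117/89 - 33/79) - 19318 = 6306/7031 - 19318 = -135818552/7031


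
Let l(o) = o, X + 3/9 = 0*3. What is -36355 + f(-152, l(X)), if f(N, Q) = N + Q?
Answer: -109522/3 ≈ -36507.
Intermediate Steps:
X = -⅓ (X = -⅓ + 0*3 = -⅓ + 0 = -⅓ ≈ -0.33333)
-36355 + f(-152, l(X)) = -36355 + (-152 - ⅓) = -36355 - 457/3 = -109522/3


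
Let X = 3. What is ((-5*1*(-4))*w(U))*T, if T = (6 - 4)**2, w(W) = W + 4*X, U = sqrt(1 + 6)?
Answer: 960 + 80*sqrt(7) ≈ 1171.7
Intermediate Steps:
U = sqrt(7) ≈ 2.6458
w(W) = 12 + W (w(W) = W + 4*3 = W + 12 = 12 + W)
T = 4 (T = 2**2 = 4)
((-5*1*(-4))*w(U))*T = ((-5*1*(-4))*(12 + sqrt(7)))*4 = ((-5*(-4))*(12 + sqrt(7)))*4 = (20*(12 + sqrt(7)))*4 = (240 + 20*sqrt(7))*4 = 960 + 80*sqrt(7)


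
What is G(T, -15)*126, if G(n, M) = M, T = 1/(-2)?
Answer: -1890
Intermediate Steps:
T = -½ ≈ -0.50000
G(T, -15)*126 = -15*126 = -1890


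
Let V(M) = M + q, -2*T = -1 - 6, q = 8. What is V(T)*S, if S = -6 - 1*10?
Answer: -184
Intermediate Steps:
T = 7/2 (T = -(-1 - 6)/2 = -½*(-7) = 7/2 ≈ 3.5000)
S = -16 (S = -6 - 10 = -16)
V(M) = 8 + M (V(M) = M + 8 = 8 + M)
V(T)*S = (8 + 7/2)*(-16) = (23/2)*(-16) = -184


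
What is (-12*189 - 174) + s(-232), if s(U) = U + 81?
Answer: -2593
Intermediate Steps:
s(U) = 81 + U
(-12*189 - 174) + s(-232) = (-12*189 - 174) + (81 - 232) = (-2268 - 174) - 151 = -2442 - 151 = -2593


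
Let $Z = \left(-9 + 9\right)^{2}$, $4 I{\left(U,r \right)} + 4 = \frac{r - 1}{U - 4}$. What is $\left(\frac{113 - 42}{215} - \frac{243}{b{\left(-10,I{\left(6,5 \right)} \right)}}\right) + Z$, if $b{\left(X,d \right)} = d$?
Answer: $\frac{104561}{215} \approx 486.33$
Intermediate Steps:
$I{\left(U,r \right)} = -1 + \frac{-1 + r}{4 \left(-4 + U\right)}$ ($I{\left(U,r \right)} = -1 + \frac{\left(r - 1\right) \frac{1}{U - 4}}{4} = -1 + \frac{\left(-1 + r\right) \frac{1}{-4 + U}}{4} = -1 + \frac{\frac{1}{-4 + U} \left(-1 + r\right)}{4} = -1 + \frac{-1 + r}{4 \left(-4 + U\right)}$)
$Z = 0$ ($Z = 0^{2} = 0$)
$\left(\frac{113 - 42}{215} - \frac{243}{b{\left(-10,I{\left(6,5 \right)} \right)}}\right) + Z = \left(\frac{113 - 42}{215} - \frac{243}{\frac{1}{4} \frac{1}{-4 + 6} \left(15 + 5 - 24\right)}\right) + 0 = \left(71 \cdot \frac{1}{215} - \frac{243}{\frac{1}{4} \cdot \frac{1}{2} \left(15 + 5 - 24\right)}\right) + 0 = \left(\frac{71}{215} - \frac{243}{\frac{1}{4} \cdot \frac{1}{2} \left(-4\right)}\right) + 0 = \left(\frac{71}{215} - \frac{243}{- \frac{1}{2}}\right) + 0 = \left(\frac{71}{215} - -486\right) + 0 = \left(\frac{71}{215} + 486\right) + 0 = \frac{104561}{215} + 0 = \frac{104561}{215}$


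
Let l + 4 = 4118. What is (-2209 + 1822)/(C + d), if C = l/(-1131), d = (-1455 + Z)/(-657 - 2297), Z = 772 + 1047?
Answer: 92354067/897460 ≈ 102.91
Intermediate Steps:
l = 4114 (l = -4 + 4118 = 4114)
Z = 1819
d = -26/211 (d = (-1455 + 1819)/(-657 - 2297) = 364/(-2954) = 364*(-1/2954) = -26/211 ≈ -0.12322)
C = -4114/1131 (C = 4114/(-1131) = 4114*(-1/1131) = -4114/1131 ≈ -3.6375)
(-2209 + 1822)/(C + d) = (-2209 + 1822)/(-4114/1131 - 26/211) = -387/(-897460/238641) = -387*(-238641/897460) = 92354067/897460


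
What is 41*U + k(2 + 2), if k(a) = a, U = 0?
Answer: 4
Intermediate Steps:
41*U + k(2 + 2) = 41*0 + (2 + 2) = 0 + 4 = 4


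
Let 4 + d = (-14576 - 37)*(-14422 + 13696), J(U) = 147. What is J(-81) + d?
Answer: 10609181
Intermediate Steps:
d = 10609034 (d = -4 + (-14576 - 37)*(-14422 + 13696) = -4 - 14613*(-726) = -4 + 10609038 = 10609034)
J(-81) + d = 147 + 10609034 = 10609181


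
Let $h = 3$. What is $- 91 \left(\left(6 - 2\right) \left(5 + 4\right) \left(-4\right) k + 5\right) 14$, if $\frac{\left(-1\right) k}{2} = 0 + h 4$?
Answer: $-4409314$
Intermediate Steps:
$k = -24$ ($k = - 2 \left(0 + 3 \cdot 4\right) = - 2 \left(0 + 12\right) = \left(-2\right) 12 = -24$)
$- 91 \left(\left(6 - 2\right) \left(5 + 4\right) \left(-4\right) k + 5\right) 14 = - 91 \left(\left(6 - 2\right) \left(5 + 4\right) \left(-4\right) \left(-24\right) + 5\right) 14 = - 91 \left(4 \cdot 9 \left(-4\right) \left(-24\right) + 5\right) 14 = - 91 \left(36 \left(-4\right) \left(-24\right) + 5\right) 14 = - 91 \left(\left(-144\right) \left(-24\right) + 5\right) 14 = - 91 \left(3456 + 5\right) 14 = - 91 \cdot 3461 \cdot 14 = \left(-91\right) 48454 = -4409314$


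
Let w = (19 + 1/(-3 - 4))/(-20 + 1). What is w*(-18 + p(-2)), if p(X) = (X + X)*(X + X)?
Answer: 264/133 ≈ 1.9850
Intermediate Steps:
p(X) = 4*X² (p(X) = (2*X)*(2*X) = 4*X²)
w = -132/133 (w = (19 + 1/(-7))/(-19) = (19 - ⅐)*(-1/19) = (132/7)*(-1/19) = -132/133 ≈ -0.99248)
w*(-18 + p(-2)) = -132*(-18 + 4*(-2)²)/133 = -132*(-18 + 4*4)/133 = -132*(-18 + 16)/133 = -132/133*(-2) = 264/133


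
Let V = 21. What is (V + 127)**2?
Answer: 21904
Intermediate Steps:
(V + 127)**2 = (21 + 127)**2 = 148**2 = 21904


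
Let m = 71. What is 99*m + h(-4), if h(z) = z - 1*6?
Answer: 7019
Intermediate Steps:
h(z) = -6 + z (h(z) = z - 6 = -6 + z)
99*m + h(-4) = 99*71 + (-6 - 4) = 7029 - 10 = 7019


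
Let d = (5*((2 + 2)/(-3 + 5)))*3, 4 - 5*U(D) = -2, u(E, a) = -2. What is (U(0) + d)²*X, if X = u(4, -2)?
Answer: -48672/25 ≈ -1946.9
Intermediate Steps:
X = -2
U(D) = 6/5 (U(D) = ⅘ - ⅕*(-2) = ⅘ + ⅖ = 6/5)
d = 30 (d = (5*(4/2))*3 = (5*(4*(½)))*3 = (5*2)*3 = 10*3 = 30)
(U(0) + d)²*X = (6/5 + 30)²*(-2) = (156/5)²*(-2) = (24336/25)*(-2) = -48672/25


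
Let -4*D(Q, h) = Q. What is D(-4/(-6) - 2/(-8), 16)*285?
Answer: -1045/16 ≈ -65.313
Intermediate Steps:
D(Q, h) = -Q/4
D(-4/(-6) - 2/(-8), 16)*285 = -(-4/(-6) - 2/(-8))/4*285 = -(-4*(-⅙) - 2*(-⅛))/4*285 = -(⅔ + ¼)/4*285 = -¼*11/12*285 = -11/48*285 = -1045/16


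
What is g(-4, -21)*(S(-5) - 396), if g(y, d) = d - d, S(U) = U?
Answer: 0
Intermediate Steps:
g(y, d) = 0
g(-4, -21)*(S(-5) - 396) = 0*(-5 - 396) = 0*(-401) = 0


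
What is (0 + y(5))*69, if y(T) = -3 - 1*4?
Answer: -483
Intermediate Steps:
y(T) = -7 (y(T) = -3 - 4 = -7)
(0 + y(5))*69 = (0 - 7)*69 = -7*69 = -483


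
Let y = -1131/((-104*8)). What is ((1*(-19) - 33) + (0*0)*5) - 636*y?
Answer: -14665/16 ≈ -916.56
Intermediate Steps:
y = 87/64 (y = -1131/(-832) = -1131*(-1/832) = 87/64 ≈ 1.3594)
((1*(-19) - 33) + (0*0)*5) - 636*y = ((1*(-19) - 33) + (0*0)*5) - 636*87/64 = ((-19 - 33) + 0*5) - 13833/16 = (-52 + 0) - 13833/16 = -52 - 13833/16 = -14665/16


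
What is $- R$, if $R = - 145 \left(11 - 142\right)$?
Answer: $-18995$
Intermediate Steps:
$R = 18995$ ($R = \left(-145\right) \left(-131\right) = 18995$)
$- R = \left(-1\right) 18995 = -18995$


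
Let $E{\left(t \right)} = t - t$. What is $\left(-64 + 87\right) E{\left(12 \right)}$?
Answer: $0$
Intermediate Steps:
$E{\left(t \right)} = 0$
$\left(-64 + 87\right) E{\left(12 \right)} = \left(-64 + 87\right) 0 = 23 \cdot 0 = 0$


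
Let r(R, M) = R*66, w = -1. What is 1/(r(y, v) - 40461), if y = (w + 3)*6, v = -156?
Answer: -1/39669 ≈ -2.5209e-5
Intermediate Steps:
y = 12 (y = (-1 + 3)*6 = 2*6 = 12)
r(R, M) = 66*R
1/(r(y, v) - 40461) = 1/(66*12 - 40461) = 1/(792 - 40461) = 1/(-39669) = -1/39669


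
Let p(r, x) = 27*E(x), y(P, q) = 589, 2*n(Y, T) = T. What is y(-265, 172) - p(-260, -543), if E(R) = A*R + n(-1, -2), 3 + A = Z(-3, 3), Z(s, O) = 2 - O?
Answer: -58028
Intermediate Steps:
A = -4 (A = -3 + (2 - 1*3) = -3 + (2 - 3) = -3 - 1 = -4)
n(Y, T) = T/2
E(R) = -1 - 4*R (E(R) = -4*R + (½)*(-2) = -4*R - 1 = -1 - 4*R)
p(r, x) = -27 - 108*x (p(r, x) = 27*(-1 - 4*x) = -27 - 108*x)
y(-265, 172) - p(-260, -543) = 589 - (-27 - 108*(-543)) = 589 - (-27 + 58644) = 589 - 1*58617 = 589 - 58617 = -58028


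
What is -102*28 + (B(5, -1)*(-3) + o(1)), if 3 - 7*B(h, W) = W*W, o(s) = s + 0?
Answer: -19991/7 ≈ -2855.9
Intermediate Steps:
o(s) = s
B(h, W) = 3/7 - W²/7 (B(h, W) = 3/7 - W*W/7 = 3/7 - W²/7)
-102*28 + (B(5, -1)*(-3) + o(1)) = -102*28 + ((3/7 - ⅐*(-1)²)*(-3) + 1) = -2856 + ((3/7 - ⅐*1)*(-3) + 1) = -2856 + ((3/7 - ⅐)*(-3) + 1) = -2856 + ((2/7)*(-3) + 1) = -2856 + (-6/7 + 1) = -2856 + ⅐ = -19991/7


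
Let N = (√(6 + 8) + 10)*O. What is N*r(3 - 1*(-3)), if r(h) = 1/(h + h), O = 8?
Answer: 20/3 + 2*√14/3 ≈ 9.1611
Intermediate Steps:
N = 80 + 8*√14 (N = (√(6 + 8) + 10)*8 = (√14 + 10)*8 = (10 + √14)*8 = 80 + 8*√14 ≈ 109.93)
r(h) = 1/(2*h)
N*r(3 - 1*(-3)) = (80 + 8*√14)*(1/(2*(3 - 1*(-3)))) = (80 + 8*√14)*(1/(2*(3 + 3))) = (80 + 8*√14)*((½)/6) = (80 + 8*√14)*((½)*(⅙)) = (80 + 8*√14)*(1/12) = 20/3 + 2*√14/3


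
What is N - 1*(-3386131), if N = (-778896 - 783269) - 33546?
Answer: 1790420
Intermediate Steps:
N = -1595711 (N = -1562165 - 33546 = -1595711)
N - 1*(-3386131) = -1595711 - 1*(-3386131) = -1595711 + 3386131 = 1790420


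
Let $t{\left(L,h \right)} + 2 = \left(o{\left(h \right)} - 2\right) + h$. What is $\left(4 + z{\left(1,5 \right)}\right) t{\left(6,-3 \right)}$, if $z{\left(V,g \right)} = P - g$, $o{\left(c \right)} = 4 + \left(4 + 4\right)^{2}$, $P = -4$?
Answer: $-305$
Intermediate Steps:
$o{\left(c \right)} = 68$ ($o{\left(c \right)} = 4 + 8^{2} = 4 + 64 = 68$)
$t{\left(L,h \right)} = 64 + h$ ($t{\left(L,h \right)} = -2 + \left(\left(68 - 2\right) + h\right) = -2 + \left(66 + h\right) = 64 + h$)
$z{\left(V,g \right)} = -4 - g$
$\left(4 + z{\left(1,5 \right)}\right) t{\left(6,-3 \right)} = \left(4 - 9\right) \left(64 - 3\right) = \left(4 - 9\right) 61 = \left(-5\right) 61 = -305$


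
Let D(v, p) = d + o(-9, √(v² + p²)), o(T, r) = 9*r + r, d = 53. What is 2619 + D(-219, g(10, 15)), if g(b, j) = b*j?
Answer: 2672 + 30*√7829 ≈ 5326.5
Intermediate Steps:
o(T, r) = 10*r
D(v, p) = 53 + 10*√(p² + v²) (D(v, p) = 53 + 10*√(v² + p²) = 53 + 10*√(p² + v²))
2619 + D(-219, g(10, 15)) = 2619 + (53 + 10*√((10*15)² + (-219)²)) = 2619 + (53 + 10*√(150² + 47961)) = 2619 + (53 + 10*√(22500 + 47961)) = 2619 + (53 + 10*√70461) = 2619 + (53 + 10*(3*√7829)) = 2619 + (53 + 30*√7829) = 2672 + 30*√7829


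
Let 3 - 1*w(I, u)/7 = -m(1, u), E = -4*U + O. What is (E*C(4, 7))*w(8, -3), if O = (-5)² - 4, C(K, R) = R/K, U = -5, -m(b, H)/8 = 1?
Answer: -10045/4 ≈ -2511.3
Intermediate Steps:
m(b, H) = -8 (m(b, H) = -8*1 = -8)
O = 21 (O = 25 - 4 = 21)
E = 41 (E = -4*(-5) + 21 = 20 + 21 = 41)
w(I, u) = -35 (w(I, u) = 21 - (-7)*(-8) = 21 - 7*8 = 21 - 56 = -35)
(E*C(4, 7))*w(8, -3) = (41*(7/4))*(-35) = (287/4)*(-35) = -10045/4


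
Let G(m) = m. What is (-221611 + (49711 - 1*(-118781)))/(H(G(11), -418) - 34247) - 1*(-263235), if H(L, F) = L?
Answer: 9012166579/34236 ≈ 2.6324e+5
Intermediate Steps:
(-221611 + (49711 - 1*(-118781)))/(H(G(11), -418) - 34247) - 1*(-263235) = (-221611 + (49711 - 1*(-118781)))/(11 - 34247) - 1*(-263235) = (-221611 + (49711 + 118781))/(-34236) + 263235 = (-221611 + 168492)*(-1/34236) + 263235 = -53119*(-1/34236) + 263235 = 53119/34236 + 263235 = 9012166579/34236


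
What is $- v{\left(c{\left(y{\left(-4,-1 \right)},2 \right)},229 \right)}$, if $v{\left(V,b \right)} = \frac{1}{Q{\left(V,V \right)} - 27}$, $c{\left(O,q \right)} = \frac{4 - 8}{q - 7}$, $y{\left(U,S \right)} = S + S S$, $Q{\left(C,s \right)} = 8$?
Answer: $\frac{1}{19} \approx 0.052632$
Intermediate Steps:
$y{\left(U,S \right)} = S + S^{2}$
$c{\left(O,q \right)} = - \frac{4}{-7 + q}$
$v{\left(V,b \right)} = - \frac{1}{19}$ ($v{\left(V,b \right)} = \frac{1}{8 - 27} = \frac{1}{-19} = - \frac{1}{19}$)
$- v{\left(c{\left(y{\left(-4,-1 \right)},2 \right)},229 \right)} = \left(-1\right) \left(- \frac{1}{19}\right) = \frac{1}{19}$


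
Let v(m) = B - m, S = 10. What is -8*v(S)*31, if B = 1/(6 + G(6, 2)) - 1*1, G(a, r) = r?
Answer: 2697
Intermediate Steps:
B = -7/8 (B = 1/(6 + 2) - 1*1 = 1/8 - 1 = ⅛ - 1 = -7/8 ≈ -0.87500)
v(m) = -7/8 - m
-8*v(S)*31 = -8*(-7/8 - 1*10)*31 = -8*(-7/8 - 10)*31 = -8*(-87/8)*31 = 87*31 = 2697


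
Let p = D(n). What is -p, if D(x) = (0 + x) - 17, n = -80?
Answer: 97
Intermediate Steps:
D(x) = -17 + x (D(x) = x - 17 = -17 + x)
p = -97 (p = -17 - 80 = -97)
-p = -1*(-97) = 97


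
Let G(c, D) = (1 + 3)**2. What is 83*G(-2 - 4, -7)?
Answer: 1328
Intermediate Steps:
G(c, D) = 16 (G(c, D) = 4**2 = 16)
83*G(-2 - 4, -7) = 83*16 = 1328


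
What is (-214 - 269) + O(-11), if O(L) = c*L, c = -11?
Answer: -362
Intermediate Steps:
O(L) = -11*L
(-214 - 269) + O(-11) = (-214 - 269) - 11*(-11) = -483 + 121 = -362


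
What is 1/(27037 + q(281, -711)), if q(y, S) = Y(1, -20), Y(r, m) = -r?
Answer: 1/27036 ≈ 3.6988e-5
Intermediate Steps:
q(y, S) = -1 (q(y, S) = -1*1 = -1)
1/(27037 + q(281, -711)) = 1/(27037 - 1) = 1/27036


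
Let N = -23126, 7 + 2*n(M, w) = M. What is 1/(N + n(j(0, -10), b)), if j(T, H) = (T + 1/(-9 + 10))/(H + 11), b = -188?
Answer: -1/23129 ≈ -4.3236e-5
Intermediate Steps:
j(T, H) = (1 + T)/(11 + H) (j(T, H) = (T + 1/1)/(11 + H) = (T + 1)/(11 + H) = (1 + T)/(11 + H))
n(M, w) = -7/2 + M/2
1/(N + n(j(0, -10), b)) = 1/(-23126 + (-7/2 + ((1 + 0)/(11 - 10))/2)) = 1/(-23126 + (-7/2 + (1/1)/2)) = 1/(-23126 + (-7/2 + (1*1)/2)) = 1/(-23126 + (-7/2 + (½)*1)) = 1/(-23126 + (-7/2 + ½)) = 1/(-23126 - 3) = 1/(-23129) = -1/23129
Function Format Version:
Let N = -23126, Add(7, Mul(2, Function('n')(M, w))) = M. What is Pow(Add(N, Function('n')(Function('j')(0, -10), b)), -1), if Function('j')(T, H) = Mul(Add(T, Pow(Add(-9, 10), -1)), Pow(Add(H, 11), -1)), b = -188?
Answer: Rational(-1, 23129) ≈ -4.3236e-5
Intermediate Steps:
Function('j')(T, H) = Mul(Pow(Add(11, H), -1), Add(1, T)) (Function('j')(T, H) = Mul(Add(T, Pow(1, -1)), Pow(Add(11, H), -1)) = Mul(Add(T, 1), Pow(Add(11, H), -1)) = Mul(Add(1, T), Pow(Add(11, H), -1)) = Mul(Pow(Add(11, H), -1), Add(1, T)))
Function('n')(M, w) = Add(Rational(-7, 2), Mul(Rational(1, 2), M))
Pow(Add(N, Function('n')(Function('j')(0, -10), b)), -1) = Pow(Add(-23126, Add(Rational(-7, 2), Mul(Rational(1, 2), Mul(Pow(Add(11, -10), -1), Add(1, 0))))), -1) = Pow(Add(-23126, Add(Rational(-7, 2), Mul(Rational(1, 2), Mul(Pow(1, -1), 1)))), -1) = Pow(Add(-23126, Add(Rational(-7, 2), Mul(Rational(1, 2), Mul(1, 1)))), -1) = Pow(Add(-23126, Add(Rational(-7, 2), Mul(Rational(1, 2), 1))), -1) = Pow(Add(-23126, Add(Rational(-7, 2), Rational(1, 2))), -1) = Pow(Add(-23126, -3), -1) = Pow(-23129, -1) = Rational(-1, 23129)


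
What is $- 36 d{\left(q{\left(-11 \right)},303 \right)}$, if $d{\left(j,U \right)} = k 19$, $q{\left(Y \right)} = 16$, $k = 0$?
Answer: $0$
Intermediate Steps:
$d{\left(j,U \right)} = 0$ ($d{\left(j,U \right)} = 0 \cdot 19 = 0$)
$- 36 d{\left(q{\left(-11 \right)},303 \right)} = \left(-36\right) 0 = 0$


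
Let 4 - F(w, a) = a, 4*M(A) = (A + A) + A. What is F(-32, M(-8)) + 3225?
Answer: 3235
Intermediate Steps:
M(A) = 3*A/4 (M(A) = ((A + A) + A)/4 = (2*A + A)/4 = (3*A)/4 = 3*A/4)
F(w, a) = 4 - a
F(-32, M(-8)) + 3225 = (4 - 3*(-8)/4) + 3225 = (4 - 1*(-6)) + 3225 = (4 + 6) + 3225 = 10 + 3225 = 3235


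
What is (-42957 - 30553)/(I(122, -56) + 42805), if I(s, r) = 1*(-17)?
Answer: -36755/21394 ≈ -1.7180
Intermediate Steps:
I(s, r) = -17
(-42957 - 30553)/(I(122, -56) + 42805) = (-42957 - 30553)/(-17 + 42805) = -73510/42788 = -73510*1/42788 = -36755/21394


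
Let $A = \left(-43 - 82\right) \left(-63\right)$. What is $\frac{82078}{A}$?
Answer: $\frac{82078}{7875} \approx 10.423$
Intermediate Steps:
$A = 7875$ ($A = \left(-125\right) \left(-63\right) = 7875$)
$\frac{82078}{A} = \frac{82078}{7875}$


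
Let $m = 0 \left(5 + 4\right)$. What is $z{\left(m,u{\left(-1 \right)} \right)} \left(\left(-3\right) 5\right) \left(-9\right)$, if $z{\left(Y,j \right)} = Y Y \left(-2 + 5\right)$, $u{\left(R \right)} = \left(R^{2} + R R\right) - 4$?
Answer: $0$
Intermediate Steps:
$m = 0$ ($m = 0 \cdot 9 = 0$)
$u{\left(R \right)} = -4 + 2 R^{2}$ ($u{\left(R \right)} = \left(R^{2} + R^{2}\right) - 4 = 2 R^{2} - 4 = -4 + 2 R^{2}$)
$z{\left(Y,j \right)} = 3 Y^{2}$ ($z{\left(Y,j \right)} = Y^{2} \cdot 3 = 3 Y^{2}$)
$z{\left(m,u{\left(-1 \right)} \right)} \left(\left(-3\right) 5\right) \left(-9\right) = 3 \cdot 0^{2} \left(\left(-3\right) 5\right) \left(-9\right) = 3 \cdot 0 \left(-15\right) \left(-9\right) = 0 \left(-15\right) \left(-9\right) = 0 \left(-9\right) = 0$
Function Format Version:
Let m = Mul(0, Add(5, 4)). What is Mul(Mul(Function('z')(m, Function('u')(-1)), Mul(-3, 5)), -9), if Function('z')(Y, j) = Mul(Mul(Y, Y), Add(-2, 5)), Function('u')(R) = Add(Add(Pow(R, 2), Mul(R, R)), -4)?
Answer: 0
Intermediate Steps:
m = 0 (m = Mul(0, 9) = 0)
Function('u')(R) = Add(-4, Mul(2, Pow(R, 2))) (Function('u')(R) = Add(Add(Pow(R, 2), Pow(R, 2)), -4) = Add(Mul(2, Pow(R, 2)), -4) = Add(-4, Mul(2, Pow(R, 2))))
Function('z')(Y, j) = Mul(3, Pow(Y, 2)) (Function('z')(Y, j) = Mul(Pow(Y, 2), 3) = Mul(3, Pow(Y, 2)))
Mul(Mul(Function('z')(m, Function('u')(-1)), Mul(-3, 5)), -9) = Mul(Mul(Mul(3, Pow(0, 2)), Mul(-3, 5)), -9) = Mul(Mul(Mul(3, 0), -15), -9) = Mul(Mul(0, -15), -9) = Mul(0, -9) = 0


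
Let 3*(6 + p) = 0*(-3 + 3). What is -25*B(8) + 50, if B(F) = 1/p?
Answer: 325/6 ≈ 54.167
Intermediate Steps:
p = -6 (p = -6 + (0*(-3 + 3))/3 = -6 + (0*0)/3 = -6 + (⅓)*0 = -6 + 0 = -6)
B(F) = -⅙ (B(F) = 1/(-6) = -⅙)
-25*B(8) + 50 = -25*(-⅙) + 50 = 25/6 + 50 = 325/6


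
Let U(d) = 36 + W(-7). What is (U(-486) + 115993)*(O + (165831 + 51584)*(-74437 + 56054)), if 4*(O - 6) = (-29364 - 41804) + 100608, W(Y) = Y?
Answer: -463708907280738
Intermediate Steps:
U(d) = 29 (U(d) = 36 - 7 = 29)
O = 7366 (O = 6 + ((-29364 - 41804) + 100608)/4 = 6 + (-71168 + 100608)/4 = 6 + (¼)*29440 = 6 + 7360 = 7366)
(U(-486) + 115993)*(O + (165831 + 51584)*(-74437 + 56054)) = (29 + 115993)*(7366 + (165831 + 51584)*(-74437 + 56054)) = 116022*(7366 + 217415*(-18383)) = 116022*(7366 - 3996739945) = 116022*(-3996732579) = -463708907280738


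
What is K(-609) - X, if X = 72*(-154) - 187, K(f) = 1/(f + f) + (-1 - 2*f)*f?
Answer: -888991405/1218 ≈ -7.2988e+5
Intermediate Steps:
K(f) = 1/(2*f) + f*(-1 - 2*f)
X = -11275 (X = -11088 - 187 = -11275)
K(-609) - X = ((½)/(-609) - 1*(-609) - 2*(-609)²) - 1*(-11275) = ((½)*(-1/609) + 609 - 2*370881) + 11275 = (-1/1218 + 609 - 741762) + 11275 = -902724355/1218 + 11275 = -888991405/1218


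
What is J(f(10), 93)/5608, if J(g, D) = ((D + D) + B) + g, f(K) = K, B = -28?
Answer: 21/701 ≈ 0.029957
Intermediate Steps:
J(g, D) = -28 + g + 2*D (J(g, D) = ((D + D) - 28) + g = (2*D - 28) + g = (-28 + 2*D) + g = -28 + g + 2*D)
J(f(10), 93)/5608 = (-28 + 10 + 2*93)/5608 = (-28 + 10 + 186)*(1/5608) = 168*(1/5608) = 21/701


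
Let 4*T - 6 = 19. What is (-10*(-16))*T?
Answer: 1000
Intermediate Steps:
T = 25/4 (T = 3/2 + (¼)*19 = 3/2 + 19/4 = 25/4 ≈ 6.2500)
(-10*(-16))*T = -10*(-16)*(25/4) = 160*(25/4) = 1000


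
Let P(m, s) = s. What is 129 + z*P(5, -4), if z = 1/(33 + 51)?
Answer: 2708/21 ≈ 128.95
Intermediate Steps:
z = 1/84 ≈ 0.011905
129 + z*P(5, -4) = 129 + (1/84)*(-4) = 129 - 1/21 = 2708/21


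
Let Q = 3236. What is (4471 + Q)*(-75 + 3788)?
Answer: 28616091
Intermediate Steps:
(4471 + Q)*(-75 + 3788) = (4471 + 3236)*(-75 + 3788) = 7707*3713 = 28616091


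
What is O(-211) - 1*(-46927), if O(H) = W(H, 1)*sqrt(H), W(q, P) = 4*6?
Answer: 46927 + 24*I*sqrt(211) ≈ 46927.0 + 348.62*I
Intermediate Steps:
W(q, P) = 24
O(H) = 24*sqrt(H)
O(-211) - 1*(-46927) = 24*sqrt(-211) - 1*(-46927) = 24*(I*sqrt(211)) + 46927 = 24*I*sqrt(211) + 46927 = 46927 + 24*I*sqrt(211)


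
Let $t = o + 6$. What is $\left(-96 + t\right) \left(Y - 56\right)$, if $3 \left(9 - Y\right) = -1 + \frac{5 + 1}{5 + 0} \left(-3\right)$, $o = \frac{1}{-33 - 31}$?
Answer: $\frac{1964501}{480} \approx 4092.7$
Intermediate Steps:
$o = - \frac{1}{64}$ ($o = \frac{1}{-64} = - \frac{1}{64} \approx -0.015625$)
$t = \frac{383}{64}$ ($t = - \frac{1}{64} + 6 = \frac{383}{64} \approx 5.9844$)
$Y = \frac{158}{15}$ ($Y = 9 - \frac{-1 + \frac{5 + 1}{5 + 0} \left(-3\right)}{3} = 9 - \frac{-1 + \frac{6}{5} \left(-3\right)}{3} = 9 - \frac{-1 - \frac{18}{5}}{3} = 9 - - \frac{23}{15} = 9 + \frac{23}{15} = \frac{158}{15} \approx 10.533$)
$\left(-96 + t\right) \left(Y - 56\right) = \left(-96 + \frac{383}{64}\right) \left(\frac{158}{15} - 56\right) = - \frac{5761 \left(\frac{158}{15} - 56\right)}{64} = \left(- \frac{5761}{64}\right) \left(- \frac{682}{15}\right) = \frac{1964501}{480}$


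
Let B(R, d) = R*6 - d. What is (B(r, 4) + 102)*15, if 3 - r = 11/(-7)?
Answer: 13170/7 ≈ 1881.4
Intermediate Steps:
r = 32/7 (r = 3 - 11/(-7) = 3 - 11*(-1)/7 = 3 - 1*(-11/7) = 3 + 11/7 = 32/7 ≈ 4.5714)
B(R, d) = -d + 6*R (B(R, d) = 6*R - d = -d + 6*R)
(B(r, 4) + 102)*15 = ((-1*4 + 6*(32/7)) + 102)*15 = ((-4 + 192/7) + 102)*15 = (164/7 + 102)*15 = (878/7)*15 = 13170/7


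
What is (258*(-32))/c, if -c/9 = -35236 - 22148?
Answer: -344/21519 ≈ -0.015986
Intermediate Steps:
c = 516456 (c = -9*(-35236 - 22148) = -9*(-57384) = 516456)
(258*(-32))/c = (258*(-32))/516456 = -8256*1/516456 = -344/21519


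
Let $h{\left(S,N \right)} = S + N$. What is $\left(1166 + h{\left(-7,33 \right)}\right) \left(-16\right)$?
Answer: $-19072$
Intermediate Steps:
$h{\left(S,N \right)} = N + S$
$\left(1166 + h{\left(-7,33 \right)}\right) \left(-16\right) = \left(1166 + \left(33 - 7\right)\right) \left(-16\right) = \left(1166 + 26\right) \left(-16\right) = 1192 \left(-16\right) = -19072$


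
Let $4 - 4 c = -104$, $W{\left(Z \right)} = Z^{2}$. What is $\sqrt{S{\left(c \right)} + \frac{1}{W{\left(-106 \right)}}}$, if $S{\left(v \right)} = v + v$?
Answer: $\frac{\sqrt{606745}}{106} \approx 7.3485$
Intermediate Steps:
$c = 27$ ($c = 1 - -26 = 1 + 26 = 27$)
$S{\left(v \right)} = 2 v$
$\sqrt{S{\left(c \right)} + \frac{1}{W{\left(-106 \right)}}} = \sqrt{2 \cdot 27 + \frac{1}{\left(-106\right)^{2}}} = \sqrt{54 + \frac{1}{11236}} = \sqrt{\frac{606745}{11236}} = \frac{\sqrt{606745}}{106}$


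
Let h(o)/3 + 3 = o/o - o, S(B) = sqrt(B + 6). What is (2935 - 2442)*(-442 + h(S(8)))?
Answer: -220864 - 1479*sqrt(14) ≈ -2.2640e+5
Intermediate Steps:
S(B) = sqrt(6 + B)
h(o) = -6 - 3*o (h(o) = -9 + 3*(o/o - o) = -9 + 3*(1 - o) = -9 + (3 - 3*o) = -6 - 3*o)
(2935 - 2442)*(-442 + h(S(8))) = (2935 - 2442)*(-442 + (-6 - 3*sqrt(6 + 8))) = 493*(-442 + (-6 - 3*sqrt(14))) = 493*(-448 - 3*sqrt(14)) = -220864 - 1479*sqrt(14)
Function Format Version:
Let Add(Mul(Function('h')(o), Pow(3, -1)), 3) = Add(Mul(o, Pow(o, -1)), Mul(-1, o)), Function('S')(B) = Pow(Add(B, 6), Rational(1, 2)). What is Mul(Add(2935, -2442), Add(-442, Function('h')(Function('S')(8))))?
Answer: Add(-220864, Mul(-1479, Pow(14, Rational(1, 2)))) ≈ -2.2640e+5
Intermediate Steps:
Function('S')(B) = Pow(Add(6, B), Rational(1, 2))
Function('h')(o) = Add(-6, Mul(-3, o)) (Function('h')(o) = Add(-9, Mul(3, Add(Mul(o, Pow(o, -1)), Mul(-1, o)))) = Add(-9, Mul(3, Add(1, Mul(-1, o)))) = Add(-9, Add(3, Mul(-3, o))) = Add(-6, Mul(-3, o)))
Mul(Add(2935, -2442), Add(-442, Function('h')(Function('S')(8)))) = Mul(Add(2935, -2442), Add(-442, Add(-6, Mul(-3, Pow(Add(6, 8), Rational(1, 2)))))) = Mul(493, Add(-442, Add(-6, Mul(-3, Pow(14, Rational(1, 2)))))) = Mul(493, Add(-448, Mul(-3, Pow(14, Rational(1, 2))))) = Add(-220864, Mul(-1479, Pow(14, Rational(1, 2))))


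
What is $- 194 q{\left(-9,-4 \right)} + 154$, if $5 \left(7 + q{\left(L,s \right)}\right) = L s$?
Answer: $\frac{576}{5} \approx 115.2$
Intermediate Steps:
$q{\left(L,s \right)} = -7 + \frac{L s}{5}$
$- 194 q{\left(-9,-4 \right)} + 154 = - 194 \left(-7 + \frac{1}{5} \left(-9\right) \left(-4\right)\right) + 154 = - 194 \left(-7 + \frac{36}{5}\right) + 154 = \left(-194\right) \frac{1}{5} + 154 = - \frac{194}{5} + 154 = \frac{576}{5}$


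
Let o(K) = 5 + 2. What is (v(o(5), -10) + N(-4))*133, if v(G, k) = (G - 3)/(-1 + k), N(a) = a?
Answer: -6384/11 ≈ -580.36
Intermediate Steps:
o(K) = 7
v(G, k) = (-3 + G)/(-1 + k)
(v(o(5), -10) + N(-4))*133 = ((-3 + 7)/(-1 - 10) - 4)*133 = (4/(-11) - 4)*133 = (-1/11*4 - 4)*133 = (-4/11 - 4)*133 = -48/11*133 = -6384/11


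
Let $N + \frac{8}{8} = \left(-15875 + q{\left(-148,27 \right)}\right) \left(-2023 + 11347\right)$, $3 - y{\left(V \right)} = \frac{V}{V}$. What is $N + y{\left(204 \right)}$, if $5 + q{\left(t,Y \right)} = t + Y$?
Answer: $-149193323$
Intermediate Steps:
$y{\left(V \right)} = 2$ ($y{\left(V \right)} = 3 - \frac{V}{V} = 3 - 1 = 2$)
$q{\left(t,Y \right)} = -5 + Y + t$ ($q{\left(t,Y \right)} = -5 + \left(t + Y\right) = -5 + \left(Y + t\right) = -5 + Y + t$)
$N = -149193325$ ($N = -1 + \left(-15875 - 126\right) \left(-2023 + 11347\right) = -1 + \left(-15875 - 126\right) 9324 = -1 - 149193324 = -149193325$)
$N + y{\left(204 \right)} = -149193325 + 2 = -149193323$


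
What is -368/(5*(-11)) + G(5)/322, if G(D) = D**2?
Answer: 119871/17710 ≈ 6.7685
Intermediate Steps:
-368/(5*(-11)) + G(5)/322 = -368/(5*(-11)) + 5**2/322 = -368/(-55) + 25*(1/322) = -368*(-1/55) + 25/322 = 368/55 + 25/322 = 119871/17710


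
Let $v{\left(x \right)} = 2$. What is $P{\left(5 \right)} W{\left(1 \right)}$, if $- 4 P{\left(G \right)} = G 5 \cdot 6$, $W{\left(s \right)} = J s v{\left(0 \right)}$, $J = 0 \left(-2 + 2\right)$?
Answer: $0$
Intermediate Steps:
$J = 0$ ($J = 0 \cdot 0 = 0$)
$W{\left(s \right)} = 0$ ($W{\left(s \right)} = 0 s 2 = 0 \cdot 2 = 0$)
$P{\left(G \right)} = - \frac{15 G}{2}$ ($P{\left(G \right)} = - \frac{G 5 \cdot 6}{4} = - \frac{5 G 6}{4} = - \frac{30 G}{4} = - \frac{15 G}{2}$)
$P{\left(5 \right)} W{\left(1 \right)} = \left(- \frac{15}{2}\right) 5 \cdot 0 = \left(- \frac{75}{2}\right) 0 = 0$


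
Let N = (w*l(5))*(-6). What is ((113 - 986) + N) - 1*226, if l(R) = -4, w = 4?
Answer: -1003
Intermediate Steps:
N = 96 (N = (4*(-4))*(-6) = -16*(-6) = 96)
((113 - 986) + N) - 1*226 = ((113 - 986) + 96) - 1*226 = (-873 + 96) - 226 = -777 - 226 = -1003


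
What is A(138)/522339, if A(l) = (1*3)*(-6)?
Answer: -6/174113 ≈ -3.4460e-5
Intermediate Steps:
A(l) = -18 (A(l) = 3*(-6) = -18)
A(138)/522339 = -18/522339 = -18*1/522339 = -6/174113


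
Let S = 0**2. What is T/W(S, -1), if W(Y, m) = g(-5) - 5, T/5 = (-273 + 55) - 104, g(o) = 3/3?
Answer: 805/2 ≈ 402.50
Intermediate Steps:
S = 0
g(o) = 1 (g(o) = 3*(1/3) = 1)
T = -1610 (T = 5*((-273 + 55) - 104) = 5*(-218 - 104) = 5*(-322) = -1610)
W(Y, m) = -4 (W(Y, m) = 1 - 5 = -4)
T/W(S, -1) = -1610/(-4) = -1610*(-1/4) = 805/2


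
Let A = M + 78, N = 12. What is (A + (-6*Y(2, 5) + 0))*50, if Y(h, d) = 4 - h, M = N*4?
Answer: 5700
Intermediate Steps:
M = 48 (M = 12*4 = 48)
A = 126 (A = 48 + 78 = 126)
(A + (-6*Y(2, 5) + 0))*50 = (126 + (-6*(4 - 1*2) + 0))*50 = (126 + (-6*(4 - 2) + 0))*50 = (126 + (-6*2 + 0))*50 = (126 + (-12 + 0))*50 = (126 - 12)*50 = 114*50 = 5700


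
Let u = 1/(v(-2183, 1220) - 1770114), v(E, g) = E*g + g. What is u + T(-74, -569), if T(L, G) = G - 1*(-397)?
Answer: -762330489/4432154 ≈ -172.00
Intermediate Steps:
v(E, g) = g + E*g
T(L, G) = 397 + G (T(L, G) = G + 397 = 397 + G)
u = -1/4432154 (u = 1/(1220*(1 - 2183) - 1770114) = 1/(1220*(-2182) - 1770114) = 1/(-2662040 - 1770114) = 1/(-4432154) = -1/4432154 ≈ -2.2562e-7)
u + T(-74, -569) = -1/4432154 + (397 - 569) = -1/4432154 - 172 = -762330489/4432154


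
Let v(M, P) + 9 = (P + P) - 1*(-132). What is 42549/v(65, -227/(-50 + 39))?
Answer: 36003/139 ≈ 259.01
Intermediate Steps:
v(M, P) = 123 + 2*P (v(M, P) = -9 + ((P + P) - 1*(-132)) = -9 + (2*P + 132) = -9 + (132 + 2*P) = 123 + 2*P)
42549/v(65, -227/(-50 + 39)) = 42549/(123 + 2*(-227/(-50 + 39))) = 42549/(123 + 2*(-227/(-11))) = 42549/(123 + 2*(-227*(-1/11))) = 42549/(123 + 2*(227/11)) = 42549/(123 + 454/11) = 42549/(1807/11) = 42549*(11/1807) = 36003/139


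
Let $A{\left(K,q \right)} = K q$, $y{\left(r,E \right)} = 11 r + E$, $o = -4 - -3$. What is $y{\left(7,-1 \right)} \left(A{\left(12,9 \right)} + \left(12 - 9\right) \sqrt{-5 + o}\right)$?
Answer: $8208 + 228 i \sqrt{6} \approx 8208.0 + 558.48 i$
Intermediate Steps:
$o = -1$ ($o = -4 + 3 = -1$)
$y{\left(r,E \right)} = E + 11 r$
$y{\left(7,-1 \right)} \left(A{\left(12,9 \right)} + \left(12 - 9\right) \sqrt{-5 + o}\right) = \left(-1 + 11 \cdot 7\right) \left(12 \cdot 9 + \left(12 - 9\right) \sqrt{-5 - 1}\right) = \left(-1 + 77\right) \left(108 + \left(12 - 9\right) \sqrt{-6}\right) = 76 \left(108 + 3 i \sqrt{6}\right) = 8208 + 228 i \sqrt{6}$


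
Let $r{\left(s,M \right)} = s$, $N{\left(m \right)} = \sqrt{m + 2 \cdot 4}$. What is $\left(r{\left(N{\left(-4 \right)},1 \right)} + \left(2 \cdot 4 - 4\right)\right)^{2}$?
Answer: $36$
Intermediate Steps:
$N{\left(m \right)} = \sqrt{8 + m}$ ($N{\left(m \right)} = \sqrt{m + 8} = \sqrt{8 + m}$)
$\left(r{\left(N{\left(-4 \right)},1 \right)} + \left(2 \cdot 4 - 4\right)\right)^{2} = \left(\sqrt{8 - 4} + \left(2 \cdot 4 - 4\right)\right)^{2} = \left(\sqrt{4} + \left(8 - 4\right)\right)^{2} = \left(2 + 4\right)^{2} = 6^{2} = 36$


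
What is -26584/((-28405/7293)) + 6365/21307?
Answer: 317778494093/46555795 ≈ 6825.8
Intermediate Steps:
-26584/((-28405/7293)) + 6365/21307 = -26584/((-28405*1/7293)) + 6365*(1/21307) = -26584/(-2185/561) + 6365/21307 = -26584*(-561/2185) + 6365/21307 = 14913624/2185 + 6365/21307 = 317778494093/46555795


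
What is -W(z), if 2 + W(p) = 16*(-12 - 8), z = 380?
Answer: 322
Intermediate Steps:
W(p) = -322 (W(p) = -2 + 16*(-12 - 8) = -2 + 16*(-20) = -2 - 320 = -322)
-W(z) = -1*(-322) = 322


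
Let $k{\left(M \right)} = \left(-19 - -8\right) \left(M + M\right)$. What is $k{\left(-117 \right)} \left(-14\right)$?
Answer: $-36036$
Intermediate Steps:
$k{\left(M \right)} = - 22 M$ ($k{\left(M \right)} = \left(-19 + 8\right) 2 M = - 11 \cdot 2 M = - 22 M$)
$k{\left(-117 \right)} \left(-14\right) = \left(-22\right) \left(-117\right) \left(-14\right) = 2574 \left(-14\right) = -36036$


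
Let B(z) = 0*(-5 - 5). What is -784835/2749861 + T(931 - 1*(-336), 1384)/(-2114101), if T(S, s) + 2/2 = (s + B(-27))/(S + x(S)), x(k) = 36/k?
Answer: -242144408164934878/848411911422876575 ≈ -0.28541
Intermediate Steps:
B(z) = 0 (B(z) = 0*(-10) = 0)
T(S, s) = -1 + s/(S + 36/S) (T(S, s) = -1 + (s + 0)/(S + 36/S) = -1 + s/(S + 36/S))
-784835/2749861 + T(931 - 1*(-336), 1384)/(-2114101) = -784835/2749861 + ((-36 - (931 - 1*(-336))*((931 - 1*(-336)) - 1*1384))/(36 + (931 - 1*(-336))²))/(-2114101) = -784835*1/2749861 + ((-36 - (931 + 336)*((931 + 336) - 1384))/(36 + (931 + 336)²))*(-1/2114101) = -784835/2749861 + ((-36 - 1*1267*(1267 - 1384))/(36 + 1267²))*(-1/2114101) = -784835/2749861 + ((-36 - 1*1267*(-117))/(36 + 1605289))*(-1/2114101) = -784835/2749861 + ((-36 + 148239)/1605325)*(-1/2114101) = -784835/2749861 + ((1/1605325)*148203)*(-1/2114101) = -784835/2749861 + (148203/1605325)*(-1/2114101) = -784835/2749861 - 13473/308529017075 = -242144408164934878/848411911422876575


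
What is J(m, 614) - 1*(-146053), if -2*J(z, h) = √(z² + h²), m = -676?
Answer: 146053 - √208493 ≈ 1.4560e+5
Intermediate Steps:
J(z, h) = -√(h² + z²)/2 (J(z, h) = -√(z² + h²)/2 = -√(h² + z²)/2)
J(m, 614) - 1*(-146053) = -√(614² + (-676)²)/2 - 1*(-146053) = -√(376996 + 456976)/2 + 146053 = -√208493 + 146053 = 146053 - √208493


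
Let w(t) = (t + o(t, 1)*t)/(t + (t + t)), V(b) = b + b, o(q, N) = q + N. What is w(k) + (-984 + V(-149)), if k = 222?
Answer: -3622/3 ≈ -1207.3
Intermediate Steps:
o(q, N) = N + q
V(b) = 2*b
w(t) = (t + t*(1 + t))/(3*t) (w(t) = (t + (1 + t)*t)/(t + (t + t)) = (t + t*(1 + t))/(t + 2*t) = (t + t*(1 + t))/((3*t)) = (t + t*(1 + t))*(1/(3*t)) = (t + t*(1 + t))/(3*t))
w(k) + (-984 + V(-149)) = (⅔ + (⅓)*222) + (-984 + 2*(-149)) = (⅔ + 74) + (-984 - 298) = 224/3 - 1282 = -3622/3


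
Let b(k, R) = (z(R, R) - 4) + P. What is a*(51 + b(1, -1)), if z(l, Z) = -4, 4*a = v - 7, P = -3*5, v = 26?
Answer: 133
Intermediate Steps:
P = -15
a = 19/4 (a = (26 - 7)/4 = (¼)*19 = 19/4 ≈ 4.7500)
b(k, R) = -23 (b(k, R) = (-4 - 4) - 15 = -8 - 15 = -23)
a*(51 + b(1, -1)) = 19*(51 - 23)/4 = (19/4)*28 = 133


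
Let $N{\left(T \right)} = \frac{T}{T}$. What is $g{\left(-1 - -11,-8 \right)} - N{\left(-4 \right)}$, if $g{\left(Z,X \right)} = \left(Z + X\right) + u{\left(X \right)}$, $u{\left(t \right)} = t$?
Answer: $-7$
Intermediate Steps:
$g{\left(Z,X \right)} = Z + 2 X$ ($g{\left(Z,X \right)} = \left(Z + X\right) + X = \left(X + Z\right) + X = Z + 2 X$)
$N{\left(T \right)} = 1$
$g{\left(-1 - -11,-8 \right)} - N{\left(-4 \right)} = \left(\left(-1 - -11\right) + 2 \left(-8\right)\right) - 1 = \left(\left(-1 + 11\right) - 16\right) - 1 = \left(10 - 16\right) - 1 = -6 - 1 = -7$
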